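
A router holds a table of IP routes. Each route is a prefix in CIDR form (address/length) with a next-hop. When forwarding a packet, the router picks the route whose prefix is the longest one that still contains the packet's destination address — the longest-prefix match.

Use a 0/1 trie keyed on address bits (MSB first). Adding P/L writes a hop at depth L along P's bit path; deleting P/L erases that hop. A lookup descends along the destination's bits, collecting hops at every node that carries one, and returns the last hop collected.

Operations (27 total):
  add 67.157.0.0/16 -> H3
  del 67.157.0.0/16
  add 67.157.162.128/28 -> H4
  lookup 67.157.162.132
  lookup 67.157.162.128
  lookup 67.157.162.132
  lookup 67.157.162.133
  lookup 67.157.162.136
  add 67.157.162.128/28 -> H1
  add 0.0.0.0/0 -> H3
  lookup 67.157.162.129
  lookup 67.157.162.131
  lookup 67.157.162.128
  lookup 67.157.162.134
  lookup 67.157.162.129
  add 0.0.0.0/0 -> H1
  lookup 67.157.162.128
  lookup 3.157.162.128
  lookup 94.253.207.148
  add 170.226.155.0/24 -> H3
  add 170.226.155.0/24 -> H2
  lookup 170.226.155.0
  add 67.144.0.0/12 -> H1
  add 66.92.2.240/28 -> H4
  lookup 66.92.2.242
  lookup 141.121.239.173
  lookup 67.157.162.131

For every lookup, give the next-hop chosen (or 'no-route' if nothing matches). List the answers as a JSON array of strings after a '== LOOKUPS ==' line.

Process each operation:
  + 67.157.0.0/16 (H3) depth=16
  del 67.157.0.0/16 (clear depth 16)
  + 67.157.162.128/28 (H4) depth=28
  Q 67.157.162.132: descend 0100001110011101101000101000 ; hops seen [H4] ; pick H4
  Q 67.157.162.128: descend 0100001110011101101000101000 ; hops seen [H4] ; pick H4
  Q 67.157.162.132: descend 0100001110011101101000101000 ; hops seen [H4] ; pick H4
  Q 67.157.162.133: descend 0100001110011101101000101000 ; hops seen [H4] ; pick H4
  Q 67.157.162.136: descend 0100001110011101101000101000 ; hops seen [H4] ; pick H4
  + 67.157.162.128/28 (H1) depth=28
  + 0.0.0.0/0 (H3) depth=0
  Q 67.157.162.129: descend 0100001110011101101000101000 ; hops seen [H3,H1] ; pick H1
  Q 67.157.162.131: descend 0100001110011101101000101000 ; hops seen [H3,H1] ; pick H1
  Q 67.157.162.128: descend 0100001110011101101000101000 ; hops seen [H3,H1] ; pick H1
  Q 67.157.162.134: descend 0100001110011101101000101000 ; hops seen [H3,H1] ; pick H1
  Q 67.157.162.129: descend 0100001110011101101000101000 ; hops seen [H3,H1] ; pick H1
  + 0.0.0.0/0 (H1) depth=0
  Q 67.157.162.128: descend 0100001110011101101000101000 ; hops seen [H1,H1] ; pick H1
  Q 3.157.162.128: descend 0 ; hops seen [H1] ; pick H1
  Q 94.253.207.148: descend 010 ; hops seen [H1] ; pick H1
  + 170.226.155.0/24 (H3) depth=24
  + 170.226.155.0/24 (H2) depth=24
  Q 170.226.155.0: descend 101010101110001010011011 ; hops seen [H1,H2] ; pick H2
  + 67.144.0.0/12 (H1) depth=12
  + 66.92.2.240/28 (H4) depth=28
  Q 66.92.2.242: descend 0100001001011100000000101111 ; hops seen [H1,H4] ; pick H4
  Q 141.121.239.173: descend 10 ; hops seen [H1] ; pick H1
  Q 67.157.162.131: descend 0100001110011101101000101000 ; hops seen [H1,H1,H1] ; pick H1

== LOOKUPS ==
["H4","H4","H4","H4","H4","H1","H1","H1","H1","H1","H1","H1","H1","H2","H4","H1","H1"]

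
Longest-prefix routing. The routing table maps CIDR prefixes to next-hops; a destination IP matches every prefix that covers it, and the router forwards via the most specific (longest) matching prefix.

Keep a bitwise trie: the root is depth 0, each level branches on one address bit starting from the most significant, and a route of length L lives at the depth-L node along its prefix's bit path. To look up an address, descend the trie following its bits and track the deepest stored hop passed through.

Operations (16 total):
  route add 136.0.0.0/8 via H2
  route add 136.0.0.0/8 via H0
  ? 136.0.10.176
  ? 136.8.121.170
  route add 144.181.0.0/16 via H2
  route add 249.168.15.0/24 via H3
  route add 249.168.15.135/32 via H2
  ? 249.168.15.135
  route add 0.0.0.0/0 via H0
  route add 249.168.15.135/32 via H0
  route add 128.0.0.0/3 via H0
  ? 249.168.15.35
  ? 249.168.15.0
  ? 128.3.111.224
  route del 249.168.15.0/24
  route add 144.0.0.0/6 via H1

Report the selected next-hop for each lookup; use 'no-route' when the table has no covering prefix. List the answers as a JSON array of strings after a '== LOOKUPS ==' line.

Trace:
  add 136.0.0.0/8 -> H2 at depth 8
  add 136.0.0.0/8 -> H0 at depth 8
  Q 136.0.10.176: descend 10001000 ; hops seen [H0] ; pick H0
  Q 136.8.121.170: descend 10001000 ; hops seen [H0] ; pick H0
  add 144.181.0.0/16 -> H2 at depth 16
  add 249.168.15.0/24 -> H3 at depth 24
  add 249.168.15.135/32 -> H2 at depth 32
  Q 249.168.15.135: descend 11111001101010000000111110000111 ; hops seen [H3,H2] ; pick H2
  add 0.0.0.0/0 -> H0 at depth 0
  add 249.168.15.135/32 -> H0 at depth 32
  add 128.0.0.0/3 -> H0 at depth 3
  Q 249.168.15.35: descend 111110011010100000001111 ; hops seen [H0,H3] ; pick H3
  Q 249.168.15.0: descend 111110011010100000001111 ; hops seen [H0,H3] ; pick H3
  Q 128.3.111.224: descend 1000 ; hops seen [H0,H0] ; pick H0
  - 249.168.15.0/24 clear@24
  add 144.0.0.0/6 -> H1 at depth 6

== LOOKUPS ==
["H0","H0","H2","H3","H3","H0"]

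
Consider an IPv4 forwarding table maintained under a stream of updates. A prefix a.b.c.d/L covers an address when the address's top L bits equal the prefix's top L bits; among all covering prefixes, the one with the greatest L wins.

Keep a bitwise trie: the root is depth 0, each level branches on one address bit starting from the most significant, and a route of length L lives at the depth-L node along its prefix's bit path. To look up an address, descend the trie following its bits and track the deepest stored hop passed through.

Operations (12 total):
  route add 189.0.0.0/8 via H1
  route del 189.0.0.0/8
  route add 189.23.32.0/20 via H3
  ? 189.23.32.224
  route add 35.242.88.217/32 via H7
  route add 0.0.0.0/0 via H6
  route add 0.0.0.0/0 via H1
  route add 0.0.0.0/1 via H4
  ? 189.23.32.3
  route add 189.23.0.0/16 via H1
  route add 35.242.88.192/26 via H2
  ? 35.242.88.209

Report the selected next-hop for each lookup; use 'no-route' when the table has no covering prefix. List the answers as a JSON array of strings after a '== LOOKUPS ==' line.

Process each operation:
  + 189.0.0.0/8 (H1) depth=8
  - 189.0.0.0/8 clear@8
  + 189.23.32.0/20 (H3) depth=20
  Q 189.23.32.224: descend 10111101000101110010 ; hops seen [H3] ; pick H3
  + 35.242.88.217/32 (H7) depth=32
  + 0.0.0.0/0 (H6) depth=0
  + 0.0.0.0/0 (H1) depth=0
  + 0.0.0.0/1 (H4) depth=1
  Q 189.23.32.3: descend 10111101000101110010 ; hops seen [H1,H3] ; pick H3
  + 189.23.0.0/16 (H1) depth=16
  + 35.242.88.192/26 (H2) depth=26
  Q 35.242.88.209: descend 0010001111110010010110001101 ; hops seen [H1,H4,H2] ; pick H2

== LOOKUPS ==
["H3","H3","H2"]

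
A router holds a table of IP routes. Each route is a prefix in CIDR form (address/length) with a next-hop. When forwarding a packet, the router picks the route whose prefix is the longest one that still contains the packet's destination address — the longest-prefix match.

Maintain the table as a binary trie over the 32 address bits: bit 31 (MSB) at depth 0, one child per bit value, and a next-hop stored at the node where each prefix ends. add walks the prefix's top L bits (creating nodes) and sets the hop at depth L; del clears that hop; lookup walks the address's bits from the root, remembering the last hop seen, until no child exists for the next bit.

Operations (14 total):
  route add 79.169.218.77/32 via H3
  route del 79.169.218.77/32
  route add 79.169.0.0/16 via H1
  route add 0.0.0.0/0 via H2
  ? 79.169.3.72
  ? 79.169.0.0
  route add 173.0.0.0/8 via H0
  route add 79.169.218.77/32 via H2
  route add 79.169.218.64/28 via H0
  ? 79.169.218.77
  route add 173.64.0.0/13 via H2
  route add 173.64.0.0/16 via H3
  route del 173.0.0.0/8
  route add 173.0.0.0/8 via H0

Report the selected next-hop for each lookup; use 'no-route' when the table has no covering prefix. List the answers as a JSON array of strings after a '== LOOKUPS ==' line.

Process each operation:
  add 79.169.218.77/32 -> H3 at depth 32
  - 79.169.218.77/32 clear@32
  add 79.169.0.0/16 -> H1 at depth 16
  add 0.0.0.0/0 -> H2 at depth 0
  lookup 79.169.3.72: bits 0100111110101001 walk d0:H2→d1:-→d2:-→d3:-→d4:-→d5:-→d6:-→d7:-→d8:-→d9:-→d10:-→d11:-→d12:-→d13:-→d14:-→d15:-→d16:H1 -> H1
  lookup 79.169.0.0: bits 0100111110101001 walk d0:H2→d1:-→d2:-→d3:-→d4:-→d5:-→d6:-→d7:-→d8:-→d9:-→d10:-→d11:-→d12:-→d13:-→d14:-→d15:-→d16:H1 -> H1
  add 173.0.0.0/8 -> H0 at depth 8
  add 79.169.218.77/32 -> H2 at depth 32
  add 79.169.218.64/28 -> H0 at depth 28
  lookup 79.169.218.77: bits 01001111101010011101101001001101 walk d0:H2→d1:-→d2:-→d3:-→d4:-→d5:-→d6:-→d7:-→d8:-→d9:-→d10:-→d11:-→d12:-→d13:-→d14:-→d15:-→d16:H1→d17:-→d18:-→d19:-→d20:-→d21:-→d22:-→d23:-→d24:-→d25:-→d26:-→d27:-→d28:H0→d29:-→d30:-→d31:-→d32:H2 -> H2
  add 173.64.0.0/13 -> H2 at depth 13
  add 173.64.0.0/16 -> H3 at depth 16
  - 173.0.0.0/8 clear@8
  add 173.0.0.0/8 -> H0 at depth 8

== LOOKUPS ==
["H1","H1","H2"]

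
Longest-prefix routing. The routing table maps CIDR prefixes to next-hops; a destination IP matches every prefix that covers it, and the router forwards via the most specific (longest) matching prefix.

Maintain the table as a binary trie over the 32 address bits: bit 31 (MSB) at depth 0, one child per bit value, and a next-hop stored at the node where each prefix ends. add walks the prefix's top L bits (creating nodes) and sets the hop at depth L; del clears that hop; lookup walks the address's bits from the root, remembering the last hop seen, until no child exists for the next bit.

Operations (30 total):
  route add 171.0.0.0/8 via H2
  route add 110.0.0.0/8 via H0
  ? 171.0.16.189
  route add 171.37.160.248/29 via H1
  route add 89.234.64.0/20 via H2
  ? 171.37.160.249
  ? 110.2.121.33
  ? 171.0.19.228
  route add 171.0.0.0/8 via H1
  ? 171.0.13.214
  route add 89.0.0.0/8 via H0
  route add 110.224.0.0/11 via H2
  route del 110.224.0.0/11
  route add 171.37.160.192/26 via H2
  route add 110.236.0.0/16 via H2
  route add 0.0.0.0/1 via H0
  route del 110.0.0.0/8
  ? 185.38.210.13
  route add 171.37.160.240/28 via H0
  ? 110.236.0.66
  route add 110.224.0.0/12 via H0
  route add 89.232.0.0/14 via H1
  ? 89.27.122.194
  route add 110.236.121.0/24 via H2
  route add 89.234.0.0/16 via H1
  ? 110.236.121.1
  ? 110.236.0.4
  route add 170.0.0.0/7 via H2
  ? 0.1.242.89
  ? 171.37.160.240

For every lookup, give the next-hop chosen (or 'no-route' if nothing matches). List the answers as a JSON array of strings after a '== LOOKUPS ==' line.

Trace:
  + 171.0.0.0/8 (H2) depth=8
  + 110.0.0.0/8 (H0) depth=8
  lookup 171.0.16.189: bits 10101011 walk d0:-→d1:-→d2:-→d3:-→d4:-→d5:-→d6:-→d7:-→d8:H2 -> H2
  + 171.37.160.248/29 (H1) depth=29
  + 89.234.64.0/20 (H2) depth=20
  lookup 171.37.160.249: bits 10101011001001011010000011111 walk d0:-→d1:-→d2:-→d3:-→d4:-→d5:-→d6:-→d7:-→d8:H2→d9:-→d10:-→d11:-→d12:-→d13:-→d14:-→d15:-→d16:-→d17:-→d18:-→d19:-→d20:-→d21:-→d22:-→d23:-→d24:-→d25:-→d26:-→d27:-→d28:-→d29:H1 -> H1
  lookup 110.2.121.33: bits 01101110 walk d0:-→d1:-→d2:-→d3:-→d4:-→d5:-→d6:-→d7:-→d8:H0 -> H0
  lookup 171.0.19.228: bits 1010101100 walk d0:-→d1:-→d2:-→d3:-→d4:-→d5:-→d6:-→d7:-→d8:H2→d9:-→d10:- -> H2
  + 171.0.0.0/8 (H1) depth=8
  lookup 171.0.13.214: bits 1010101100 walk d0:-→d1:-→d2:-→d3:-→d4:-→d5:-→d6:-→d7:-→d8:H1→d9:-→d10:- -> H1
  + 89.0.0.0/8 (H0) depth=8
  + 110.224.0.0/11 (H2) depth=11
  - 110.224.0.0/11 clear@11
  + 171.37.160.192/26 (H2) depth=26
  + 110.236.0.0/16 (H2) depth=16
  + 0.0.0.0/1 (H0) depth=1
  - 110.0.0.0/8 clear@8
  lookup 185.38.210.13: bits 101 walk d0:-→d1:-→d2:-→d3:- -> no-route
  + 171.37.160.240/28 (H0) depth=28
  lookup 110.236.0.66: bits 0110111011101100 walk d0:-→d1:H0→d2:-→d3:-→d4:-→d5:-→d6:-→d7:-→d8:-→d9:-→d10:-→d11:-→d12:-→d13:-→d14:-→d15:-→d16:H2 -> H2
  + 110.224.0.0/12 (H0) depth=12
  + 89.232.0.0/14 (H1) depth=14
  lookup 89.27.122.194: bits 01011001 walk d0:-→d1:H0→d2:-→d3:-→d4:-→d5:-→d6:-→d7:-→d8:H0 -> H0
  + 110.236.121.0/24 (H2) depth=24
  + 89.234.0.0/16 (H1) depth=16
  lookup 110.236.121.1: bits 011011101110110001111001 walk d0:-→d1:H0→d2:-→d3:-→d4:-→d5:-→d6:-→d7:-→d8:-→d9:-→d10:-→d11:-→d12:H0→d13:-→d14:-→d15:-→d16:H2→d17:-→d18:-→d19:-→d20:-→d21:-→d22:-→d23:-→d24:H2 -> H2
  lookup 110.236.0.4: bits 01101110111011000 walk d0:-→d1:H0→d2:-→d3:-→d4:-→d5:-→d6:-→d7:-→d8:-→d9:-→d10:-→d11:-→d12:H0→d13:-→d14:-→d15:-→d16:H2→d17:- -> H2
  + 170.0.0.0/7 (H2) depth=7
  lookup 0.1.242.89: bits 0 walk d0:-→d1:H0 -> H0
  lookup 171.37.160.240: bits 1010101100100101101000001111 walk d0:-→d1:-→d2:-→d3:-→d4:-→d5:-→d6:-→d7:H2→d8:H1→d9:-→d10:-→d11:-→d12:-→d13:-→d14:-→d15:-→d16:-→d17:-→d18:-→d19:-→d20:-→d21:-→d22:-→d23:-→d24:-→d25:-→d26:H2→d27:-→d28:H0 -> H0

== LOOKUPS ==
["H2","H1","H0","H2","H1","no-route","H2","H0","H2","H2","H0","H0"]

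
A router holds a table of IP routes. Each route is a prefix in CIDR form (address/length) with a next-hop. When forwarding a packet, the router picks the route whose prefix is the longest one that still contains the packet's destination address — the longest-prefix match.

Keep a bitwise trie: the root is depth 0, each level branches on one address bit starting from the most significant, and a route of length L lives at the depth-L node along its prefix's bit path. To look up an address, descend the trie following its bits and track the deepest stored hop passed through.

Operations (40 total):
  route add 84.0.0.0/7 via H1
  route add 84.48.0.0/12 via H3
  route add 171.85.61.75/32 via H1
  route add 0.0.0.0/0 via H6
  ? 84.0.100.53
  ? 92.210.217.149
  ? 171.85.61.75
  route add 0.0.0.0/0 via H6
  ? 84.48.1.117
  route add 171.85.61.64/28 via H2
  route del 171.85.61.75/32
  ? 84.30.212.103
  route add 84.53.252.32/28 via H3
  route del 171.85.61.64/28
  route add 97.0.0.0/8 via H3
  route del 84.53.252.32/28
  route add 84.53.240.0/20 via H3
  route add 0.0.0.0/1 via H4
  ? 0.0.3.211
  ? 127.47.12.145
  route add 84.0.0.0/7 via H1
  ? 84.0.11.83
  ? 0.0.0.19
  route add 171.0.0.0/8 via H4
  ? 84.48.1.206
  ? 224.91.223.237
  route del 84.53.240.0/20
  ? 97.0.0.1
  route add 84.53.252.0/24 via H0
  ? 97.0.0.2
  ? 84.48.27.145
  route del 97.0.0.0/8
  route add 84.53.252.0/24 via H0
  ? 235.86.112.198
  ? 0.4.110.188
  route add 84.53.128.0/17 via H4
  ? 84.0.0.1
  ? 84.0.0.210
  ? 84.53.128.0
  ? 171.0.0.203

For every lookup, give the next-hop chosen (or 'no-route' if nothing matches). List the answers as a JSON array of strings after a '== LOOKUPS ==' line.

Trace:
  add 84.0.0.0/7 -> H1 at depth 7
  add 84.48.0.0/12 -> H3 at depth 12
  add 171.85.61.75/32 -> H1 at depth 32
  add 0.0.0.0/0 -> H6 at depth 0
  lookup 84.0.100.53: bits 0101010000 walk d0:H6→d1:-→d2:-→d3:-→d4:-→d5:-→d6:-→d7:H1→d8:-→d9:-→d10:- -> H1
  lookup 92.210.217.149: bits 0101 walk d0:H6→d1:-→d2:-→d3:-→d4:- -> H6
  lookup 171.85.61.75: bits 10101011010101010011110101001011 walk d0:H6→d1:-→d2:-→d3:-→d4:-→d5:-→d6:-→d7:-→d8:-→d9:-→d10:-→d11:-→d12:-→d13:-→d14:-→d15:-→d16:-→d17:-→d18:-→d19:-→d20:-→d21:-→d22:-→d23:-→d24:-→d25:-→d26:-→d27:-→d28:-→d29:-→d30:-→d31:-→d32:H1 -> H1
  add 0.0.0.0/0 -> H6 at depth 0
  lookup 84.48.1.117: bits 010101000011 walk d0:H6→d1:-→d2:-→d3:-→d4:-→d5:-→d6:-→d7:H1→d8:-→d9:-→d10:-→d11:-→d12:H3 -> H3
  add 171.85.61.64/28 -> H2 at depth 28
  - 171.85.61.75/32 clear@32
  lookup 84.30.212.103: bits 0101010000 walk d0:H6→d1:-→d2:-→d3:-→d4:-→d5:-→d6:-→d7:H1→d8:-→d9:-→d10:- -> H1
  add 84.53.252.32/28 -> H3 at depth 28
  - 171.85.61.64/28 clear@28
  add 97.0.0.0/8 -> H3 at depth 8
  - 84.53.252.32/28 clear@28
  add 84.53.240.0/20 -> H3 at depth 20
  add 0.0.0.0/1 -> H4 at depth 1
  lookup 0.0.3.211: bits 0 walk d0:H6→d1:H4 -> H4
  lookup 127.47.12.145: bits 011 walk d0:H6→d1:H4→d2:-→d3:- -> H4
  add 84.0.0.0/7 -> H1 at depth 7
  lookup 84.0.11.83: bits 0101010000 walk d0:H6→d1:H4→d2:-→d3:-→d4:-→d5:-→d6:-→d7:H1→d8:-→d9:-→d10:- -> H1
  lookup 0.0.0.19: bits 0 walk d0:H6→d1:H4 -> H4
  add 171.0.0.0/8 -> H4 at depth 8
  lookup 84.48.1.206: bits 0101010000110 walk d0:H6→d1:H4→d2:-→d3:-→d4:-→d5:-→d6:-→d7:H1→d8:-→d9:-→d10:-→d11:-→d12:H3→d13:- -> H3
  lookup 224.91.223.237: bits 1 walk d0:H6→d1:- -> H6
  - 84.53.240.0/20 clear@20
  lookup 97.0.0.1: bits 01100001 walk d0:H6→d1:H4→d2:-→d3:-→d4:-→d5:-→d6:-→d7:-→d8:H3 -> H3
  add 84.53.252.0/24 -> H0 at depth 24
  lookup 97.0.0.2: bits 01100001 walk d0:H6→d1:H4→d2:-→d3:-→d4:-→d5:-→d6:-→d7:-→d8:H3 -> H3
  lookup 84.48.27.145: bits 0101010000110 walk d0:H6→d1:H4→d2:-→d3:-→d4:-→d5:-→d6:-→d7:H1→d8:-→d9:-→d10:-→d11:-→d12:H3→d13:- -> H3
  - 97.0.0.0/8 clear@8
  add 84.53.252.0/24 -> H0 at depth 24
  lookup 235.86.112.198: bits 1 walk d0:H6→d1:- -> H6
  lookup 0.4.110.188: bits 0 walk d0:H6→d1:H4 -> H4
  add 84.53.128.0/17 -> H4 at depth 17
  lookup 84.0.0.1: bits 0101010000 walk d0:H6→d1:H4→d2:-→d3:-→d4:-→d5:-→d6:-→d7:H1→d8:-→d9:-→d10:- -> H1
  lookup 84.0.0.210: bits 0101010000 walk d0:H6→d1:H4→d2:-→d3:-→d4:-→d5:-→d6:-→d7:H1→d8:-→d9:-→d10:- -> H1
  lookup 84.53.128.0: bits 01010100001101011 walk d0:H6→d1:H4→d2:-→d3:-→d4:-→d5:-→d6:-→d7:H1→d8:-→d9:-→d10:-→d11:-→d12:H3→d13:-→d14:-→d15:-→d16:-→d17:H4 -> H4
  lookup 171.0.0.203: bits 101010110 walk d0:H6→d1:-→d2:-→d3:-→d4:-→d5:-→d6:-→d7:-→d8:H4→d9:- -> H4

== LOOKUPS ==
["H1","H6","H1","H3","H1","H4","H4","H1","H4","H3","H6","H3","H3","H3","H6","H4","H1","H1","H4","H4"]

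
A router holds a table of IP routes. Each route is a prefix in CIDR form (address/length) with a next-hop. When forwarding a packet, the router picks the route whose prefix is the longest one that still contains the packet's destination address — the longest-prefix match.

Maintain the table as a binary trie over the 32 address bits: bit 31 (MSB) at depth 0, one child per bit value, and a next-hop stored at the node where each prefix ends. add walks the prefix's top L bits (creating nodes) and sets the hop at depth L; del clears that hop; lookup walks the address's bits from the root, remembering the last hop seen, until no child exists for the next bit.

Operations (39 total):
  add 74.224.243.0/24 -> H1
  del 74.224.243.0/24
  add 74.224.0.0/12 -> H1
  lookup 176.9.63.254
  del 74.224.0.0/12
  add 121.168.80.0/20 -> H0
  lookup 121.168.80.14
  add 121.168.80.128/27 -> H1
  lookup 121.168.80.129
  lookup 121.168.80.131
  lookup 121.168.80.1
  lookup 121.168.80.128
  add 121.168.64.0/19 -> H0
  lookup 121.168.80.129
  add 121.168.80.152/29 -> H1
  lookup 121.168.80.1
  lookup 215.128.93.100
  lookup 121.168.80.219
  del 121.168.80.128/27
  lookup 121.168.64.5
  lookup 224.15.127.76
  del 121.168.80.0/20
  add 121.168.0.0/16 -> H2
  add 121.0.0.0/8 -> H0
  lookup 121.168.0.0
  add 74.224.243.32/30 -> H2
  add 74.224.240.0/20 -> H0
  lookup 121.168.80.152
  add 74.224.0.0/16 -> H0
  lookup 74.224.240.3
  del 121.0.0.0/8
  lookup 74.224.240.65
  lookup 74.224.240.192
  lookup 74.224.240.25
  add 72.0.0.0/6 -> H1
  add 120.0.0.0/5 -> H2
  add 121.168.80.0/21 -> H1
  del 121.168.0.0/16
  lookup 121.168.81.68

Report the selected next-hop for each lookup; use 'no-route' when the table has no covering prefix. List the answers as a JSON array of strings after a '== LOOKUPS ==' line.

Process each operation:
  + 74.224.243.0/24 (H1) depth=24
  del 74.224.243.0/24 (clear depth 24)
  + 74.224.0.0/12 (H1) depth=12
  lookup 176.9.63.254: bits ε walk d0:- -> no-route
  del 74.224.0.0/12 (clear depth 12)
  + 121.168.80.0/20 (H0) depth=20
  lookup 121.168.80.14: bits 01111001101010000101 walk d0:-→d1:-→d2:-→d3:-→d4:-→d5:-→d6:-→d7:-→d8:-→d9:-→d10:-→d11:-→d12:-→d13:-→d14:-→d15:-→d16:-→d17:-→d18:-→d19:-→d20:H0 -> H0
  + 121.168.80.128/27 (H1) depth=27
  lookup 121.168.80.129: bits 011110011010100001010000100 walk d0:-→d1:-→d2:-→d3:-→d4:-→d5:-→d6:-→d7:-→d8:-→d9:-→d10:-→d11:-→d12:-→d13:-→d14:-→d15:-→d16:-→d17:-→d18:-→d19:-→d20:H0→d21:-→d22:-→d23:-→d24:-→d25:-→d26:-→d27:H1 -> H1
  lookup 121.168.80.131: bits 011110011010100001010000100 walk d0:-→d1:-→d2:-→d3:-→d4:-→d5:-→d6:-→d7:-→d8:-→d9:-→d10:-→d11:-→d12:-→d13:-→d14:-→d15:-→d16:-→d17:-→d18:-→d19:-→d20:H0→d21:-→d22:-→d23:-→d24:-→d25:-→d26:-→d27:H1 -> H1
  lookup 121.168.80.1: bits 011110011010100001010000 walk d0:-→d1:-→d2:-→d3:-→d4:-→d5:-→d6:-→d7:-→d8:-→d9:-→d10:-→d11:-→d12:-→d13:-→d14:-→d15:-→d16:-→d17:-→d18:-→d19:-→d20:H0→d21:-→d22:-→d23:-→d24:- -> H0
  lookup 121.168.80.128: bits 011110011010100001010000100 walk d0:-→d1:-→d2:-→d3:-→d4:-→d5:-→d6:-→d7:-→d8:-→d9:-→d10:-→d11:-→d12:-→d13:-→d14:-→d15:-→d16:-→d17:-→d18:-→d19:-→d20:H0→d21:-→d22:-→d23:-→d24:-→d25:-→d26:-→d27:H1 -> H1
  + 121.168.64.0/19 (H0) depth=19
  lookup 121.168.80.129: bits 011110011010100001010000100 walk d0:-→d1:-→d2:-→d3:-→d4:-→d5:-→d6:-→d7:-→d8:-→d9:-→d10:-→d11:-→d12:-→d13:-→d14:-→d15:-→d16:-→d17:-→d18:-→d19:H0→d20:H0→d21:-→d22:-→d23:-→d24:-→d25:-→d26:-→d27:H1 -> H1
  + 121.168.80.152/29 (H1) depth=29
  lookup 121.168.80.1: bits 011110011010100001010000 walk d0:-→d1:-→d2:-→d3:-→d4:-→d5:-→d6:-→d7:-→d8:-→d9:-→d10:-→d11:-→d12:-→d13:-→d14:-→d15:-→d16:-→d17:-→d18:-→d19:H0→d20:H0→d21:-→d22:-→d23:-→d24:- -> H0
  lookup 215.128.93.100: bits ε walk d0:- -> no-route
  lookup 121.168.80.219: bits 0111100110101000010100001 walk d0:-→d1:-→d2:-→d3:-→d4:-→d5:-→d6:-→d7:-→d8:-→d9:-→d10:-→d11:-→d12:-→d13:-→d14:-→d15:-→d16:-→d17:-→d18:-→d19:H0→d20:H0→d21:-→d22:-→d23:-→d24:-→d25:- -> H0
  del 121.168.80.128/27 (clear depth 27)
  lookup 121.168.64.5: bits 0111100110101000010 walk d0:-→d1:-→d2:-→d3:-→d4:-→d5:-→d6:-→d7:-→d8:-→d9:-→d10:-→d11:-→d12:-→d13:-→d14:-→d15:-→d16:-→d17:-→d18:-→d19:H0 -> H0
  lookup 224.15.127.76: bits ε walk d0:- -> no-route
  del 121.168.80.0/20 (clear depth 20)
  + 121.168.0.0/16 (H2) depth=16
  + 121.0.0.0/8 (H0) depth=8
  lookup 121.168.0.0: bits 01111001101010000 walk d0:-→d1:-→d2:-→d3:-→d4:-→d5:-→d6:-→d7:-→d8:H0→d9:-→d10:-→d11:-→d12:-→d13:-→d14:-→d15:-→d16:H2→d17:- -> H2
  + 74.224.243.32/30 (H2) depth=30
  + 74.224.240.0/20 (H0) depth=20
  lookup 121.168.80.152: bits 01111001101010000101000010011 walk d0:-→d1:-→d2:-→d3:-→d4:-→d5:-→d6:-→d7:-→d8:H0→d9:-→d10:-→d11:-→d12:-→d13:-→d14:-→d15:-→d16:H2→d17:-→d18:-→d19:H0→d20:-→d21:-→d22:-→d23:-→d24:-→d25:-→d26:-→d27:-→d28:-→d29:H1 -> H1
  + 74.224.0.0/16 (H0) depth=16
  lookup 74.224.240.3: bits 0100101011100000111100 walk d0:-→d1:-→d2:-→d3:-→d4:-→d5:-→d6:-→d7:-→d8:-→d9:-→d10:-→d11:-→d12:-→d13:-→d14:-→d15:-→d16:H0→d17:-→d18:-→d19:-→d20:H0→d21:-→d22:- -> H0
  del 121.0.0.0/8 (clear depth 8)
  lookup 74.224.240.65: bits 0100101011100000111100 walk d0:-→d1:-→d2:-→d3:-→d4:-→d5:-→d6:-→d7:-→d8:-→d9:-→d10:-→d11:-→d12:-→d13:-→d14:-→d15:-→d16:H0→d17:-→d18:-→d19:-→d20:H0→d21:-→d22:- -> H0
  lookup 74.224.240.192: bits 0100101011100000111100 walk d0:-→d1:-→d2:-→d3:-→d4:-→d5:-→d6:-→d7:-→d8:-→d9:-→d10:-→d11:-→d12:-→d13:-→d14:-→d15:-→d16:H0→d17:-→d18:-→d19:-→d20:H0→d21:-→d22:- -> H0
  lookup 74.224.240.25: bits 0100101011100000111100 walk d0:-→d1:-→d2:-→d3:-→d4:-→d5:-→d6:-→d7:-→d8:-→d9:-→d10:-→d11:-→d12:-→d13:-→d14:-→d15:-→d16:H0→d17:-→d18:-→d19:-→d20:H0→d21:-→d22:- -> H0
  + 72.0.0.0/6 (H1) depth=6
  + 120.0.0.0/5 (H2) depth=5
  + 121.168.80.0/21 (H1) depth=21
  del 121.168.0.0/16 (clear depth 16)
  lookup 121.168.81.68: bits 01111001101010000101000 walk d0:-→d1:-→d2:-→d3:-→d4:-→d5:H2→d6:-→d7:-→d8:-→d9:-→d10:-→d11:-→d12:-→d13:-→d14:-→d15:-→d16:-→d17:-→d18:-→d19:H0→d20:-→d21:H1→d22:-→d23:- -> H1

== LOOKUPS ==
["no-route","H0","H1","H1","H0","H1","H1","H0","no-route","H0","H0","no-route","H2","H1","H0","H0","H0","H0","H1"]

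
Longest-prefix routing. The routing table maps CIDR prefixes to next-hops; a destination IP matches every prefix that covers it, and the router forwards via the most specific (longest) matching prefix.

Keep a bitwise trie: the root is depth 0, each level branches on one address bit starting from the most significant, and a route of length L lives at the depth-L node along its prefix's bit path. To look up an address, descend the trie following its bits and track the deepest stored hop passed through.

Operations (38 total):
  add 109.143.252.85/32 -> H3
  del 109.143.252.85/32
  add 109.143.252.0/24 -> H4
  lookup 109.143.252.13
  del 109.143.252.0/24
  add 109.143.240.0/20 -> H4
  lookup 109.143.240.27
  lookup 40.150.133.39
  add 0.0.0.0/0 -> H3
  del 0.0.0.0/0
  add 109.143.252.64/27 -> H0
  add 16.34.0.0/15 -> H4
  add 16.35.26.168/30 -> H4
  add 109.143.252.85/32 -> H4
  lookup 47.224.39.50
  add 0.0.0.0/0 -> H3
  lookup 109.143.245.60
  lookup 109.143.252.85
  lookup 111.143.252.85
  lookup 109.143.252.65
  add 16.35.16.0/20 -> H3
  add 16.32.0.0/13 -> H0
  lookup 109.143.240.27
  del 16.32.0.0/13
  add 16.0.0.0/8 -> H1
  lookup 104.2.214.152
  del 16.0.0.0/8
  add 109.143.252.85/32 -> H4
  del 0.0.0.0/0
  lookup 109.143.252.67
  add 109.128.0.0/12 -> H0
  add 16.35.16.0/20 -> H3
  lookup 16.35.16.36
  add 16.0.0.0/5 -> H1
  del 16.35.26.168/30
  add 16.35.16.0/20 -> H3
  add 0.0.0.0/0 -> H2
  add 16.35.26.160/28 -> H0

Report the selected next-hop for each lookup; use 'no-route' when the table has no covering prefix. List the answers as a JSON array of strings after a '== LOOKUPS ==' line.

Process each operation:
  + 109.143.252.85/32 (H3) depth=32
  - 109.143.252.85/32 clear@32
  + 109.143.252.0/24 (H4) depth=24
  Q 109.143.252.13: descend 0110110110001111111111000 ; hops seen [H4] ; pick H4
  - 109.143.252.0/24 clear@24
  + 109.143.240.0/20 (H4) depth=20
  Q 109.143.240.27: descend 01101101100011111111 ; hops seen [H4] ; pick H4
  Q 40.150.133.39: descend 0 ; hops seen [∅] ; pick no-route
  + 0.0.0.0/0 (H3) depth=0
  - 0.0.0.0/0 clear@0
  + 109.143.252.64/27 (H0) depth=27
  + 16.34.0.0/15 (H4) depth=15
  + 16.35.26.168/30 (H4) depth=30
  + 109.143.252.85/32 (H4) depth=32
  Q 47.224.39.50: descend 00 ; hops seen [∅] ; pick no-route
  + 0.0.0.0/0 (H3) depth=0
  Q 109.143.245.60: descend 01101101100011111111 ; hops seen [H3,H4] ; pick H4
  Q 109.143.252.85: descend 01101101100011111111110001010101 ; hops seen [H3,H4,H0,H4] ; pick H4
  Q 111.143.252.85: descend 011011 ; hops seen [H3] ; pick H3
  Q 109.143.252.65: descend 011011011000111111111100010 ; hops seen [H3,H4,H0] ; pick H0
  + 16.35.16.0/20 (H3) depth=20
  + 16.32.0.0/13 (H0) depth=13
  Q 109.143.240.27: descend 01101101100011111111 ; hops seen [H3,H4] ; pick H4
  - 16.32.0.0/13 clear@13
  + 16.0.0.0/8 (H1) depth=8
  Q 104.2.214.152: descend 01101 ; hops seen [H3] ; pick H3
  - 16.0.0.0/8 clear@8
  + 109.143.252.85/32 (H4) depth=32
  - 0.0.0.0/0 clear@0
  Q 109.143.252.67: descend 011011011000111111111100010 ; hops seen [H4,H0] ; pick H0
  + 109.128.0.0/12 (H0) depth=12
  + 16.35.16.0/20 (H3) depth=20
  Q 16.35.16.36: descend 00010000001000110001 ; hops seen [H4,H3] ; pick H3
  + 16.0.0.0/5 (H1) depth=5
  - 16.35.26.168/30 clear@30
  + 16.35.16.0/20 (H3) depth=20
  + 0.0.0.0/0 (H2) depth=0
  + 16.35.26.160/28 (H0) depth=28

== LOOKUPS ==
["H4","H4","no-route","no-route","H4","H4","H3","H0","H4","H3","H0","H3"]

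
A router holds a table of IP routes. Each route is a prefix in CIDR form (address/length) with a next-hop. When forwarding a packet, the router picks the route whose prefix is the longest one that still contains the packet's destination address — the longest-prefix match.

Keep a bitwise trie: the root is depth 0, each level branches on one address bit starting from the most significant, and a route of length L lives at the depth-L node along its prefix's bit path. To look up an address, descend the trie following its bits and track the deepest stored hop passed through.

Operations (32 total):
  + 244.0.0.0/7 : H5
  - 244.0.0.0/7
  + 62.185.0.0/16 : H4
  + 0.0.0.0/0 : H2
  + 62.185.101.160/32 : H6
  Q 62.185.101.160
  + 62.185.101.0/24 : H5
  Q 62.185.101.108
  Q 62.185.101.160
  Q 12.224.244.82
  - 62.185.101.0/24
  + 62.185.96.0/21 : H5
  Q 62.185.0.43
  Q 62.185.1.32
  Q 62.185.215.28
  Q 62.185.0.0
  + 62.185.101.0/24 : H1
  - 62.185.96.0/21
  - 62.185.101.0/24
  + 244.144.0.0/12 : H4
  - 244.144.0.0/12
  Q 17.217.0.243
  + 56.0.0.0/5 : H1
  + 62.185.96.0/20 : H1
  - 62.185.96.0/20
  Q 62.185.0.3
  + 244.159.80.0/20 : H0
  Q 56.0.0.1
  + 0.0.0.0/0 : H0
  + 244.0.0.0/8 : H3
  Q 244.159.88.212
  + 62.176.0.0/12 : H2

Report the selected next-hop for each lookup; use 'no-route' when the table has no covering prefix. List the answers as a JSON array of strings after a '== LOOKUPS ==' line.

Process each operation:
  + 244.0.0.0/7 (H5) depth=7
  - 244.0.0.0/7 clear@7
  + 62.185.0.0/16 (H4) depth=16
  + 0.0.0.0/0 (H2) depth=0
  + 62.185.101.160/32 (H6) depth=32
  Q 62.185.101.160: descend 00111110101110010110010110100000 ; hops seen [H2,H4,H6] ; pick H6
  + 62.185.101.0/24 (H5) depth=24
  Q 62.185.101.108: descend 001111101011100101100101 ; hops seen [H2,H4,H5] ; pick H5
  Q 62.185.101.160: descend 00111110101110010110010110100000 ; hops seen [H2,H4,H5,H6] ; pick H6
  Q 12.224.244.82: descend 00 ; hops seen [H2] ; pick H2
  - 62.185.101.0/24 clear@24
  + 62.185.96.0/21 (H5) depth=21
  Q 62.185.0.43: descend 00111110101110010 ; hops seen [H2,H4] ; pick H4
  Q 62.185.1.32: descend 00111110101110010 ; hops seen [H2,H4] ; pick H4
  Q 62.185.215.28: descend 0011111010111001 ; hops seen [H2,H4] ; pick H4
  Q 62.185.0.0: descend 00111110101110010 ; hops seen [H2,H4] ; pick H4
  + 62.185.101.0/24 (H1) depth=24
  - 62.185.96.0/21 clear@21
  - 62.185.101.0/24 clear@24
  + 244.144.0.0/12 (H4) depth=12
  - 244.144.0.0/12 clear@12
  Q 17.217.0.243: descend 00 ; hops seen [H2] ; pick H2
  + 56.0.0.0/5 (H1) depth=5
  + 62.185.96.0/20 (H1) depth=20
  - 62.185.96.0/20 clear@20
  Q 62.185.0.3: descend 00111110101110010 ; hops seen [H2,H1,H4] ; pick H4
  + 244.159.80.0/20 (H0) depth=20
  Q 56.0.0.1: descend 00111 ; hops seen [H2,H1] ; pick H1
  + 0.0.0.0/0 (H0) depth=0
  + 244.0.0.0/8 (H3) depth=8
  Q 244.159.88.212: descend 11110100100111110101 ; hops seen [H0,H3,H0] ; pick H0
  + 62.176.0.0/12 (H2) depth=12

== LOOKUPS ==
["H6","H5","H6","H2","H4","H4","H4","H4","H2","H4","H1","H0"]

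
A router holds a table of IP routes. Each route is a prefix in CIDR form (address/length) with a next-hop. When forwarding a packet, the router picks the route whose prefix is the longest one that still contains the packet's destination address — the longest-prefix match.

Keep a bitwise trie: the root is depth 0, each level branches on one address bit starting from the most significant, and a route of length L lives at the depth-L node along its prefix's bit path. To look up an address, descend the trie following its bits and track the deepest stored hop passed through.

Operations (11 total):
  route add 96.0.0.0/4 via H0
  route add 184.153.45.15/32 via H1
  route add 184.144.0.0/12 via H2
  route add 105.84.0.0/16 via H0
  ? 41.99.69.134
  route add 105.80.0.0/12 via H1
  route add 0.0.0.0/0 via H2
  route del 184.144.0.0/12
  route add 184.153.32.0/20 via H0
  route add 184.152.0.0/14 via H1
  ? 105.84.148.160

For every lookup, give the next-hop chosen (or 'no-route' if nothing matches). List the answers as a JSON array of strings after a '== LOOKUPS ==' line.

Process each operation:
  add 96.0.0.0/4 -> H0 at depth 4
  add 184.153.45.15/32 -> H1 at depth 32
  add 184.144.0.0/12 -> H2 at depth 12
  add 105.84.0.0/16 -> H0 at depth 16
  ? 41.99.69.134  path d0:-→d1:-  best=no-route
  add 105.80.0.0/12 -> H1 at depth 12
  add 0.0.0.0/0 -> H2 at depth 0
  del 184.144.0.0/12 (clear depth 12)
  add 184.153.32.0/20 -> H0 at depth 20
  add 184.152.0.0/14 -> H1 at depth 14
  ? 105.84.148.160  path d0:H2→d1:-→d2:-→d3:-→d4:H0→d5:-→d6:-→d7:-→d8:-→d9:-→d10:-→d11:-→d12:H1→d13:-→d14:-→d15:-→d16:H0  best=H0

== LOOKUPS ==
["no-route","H0"]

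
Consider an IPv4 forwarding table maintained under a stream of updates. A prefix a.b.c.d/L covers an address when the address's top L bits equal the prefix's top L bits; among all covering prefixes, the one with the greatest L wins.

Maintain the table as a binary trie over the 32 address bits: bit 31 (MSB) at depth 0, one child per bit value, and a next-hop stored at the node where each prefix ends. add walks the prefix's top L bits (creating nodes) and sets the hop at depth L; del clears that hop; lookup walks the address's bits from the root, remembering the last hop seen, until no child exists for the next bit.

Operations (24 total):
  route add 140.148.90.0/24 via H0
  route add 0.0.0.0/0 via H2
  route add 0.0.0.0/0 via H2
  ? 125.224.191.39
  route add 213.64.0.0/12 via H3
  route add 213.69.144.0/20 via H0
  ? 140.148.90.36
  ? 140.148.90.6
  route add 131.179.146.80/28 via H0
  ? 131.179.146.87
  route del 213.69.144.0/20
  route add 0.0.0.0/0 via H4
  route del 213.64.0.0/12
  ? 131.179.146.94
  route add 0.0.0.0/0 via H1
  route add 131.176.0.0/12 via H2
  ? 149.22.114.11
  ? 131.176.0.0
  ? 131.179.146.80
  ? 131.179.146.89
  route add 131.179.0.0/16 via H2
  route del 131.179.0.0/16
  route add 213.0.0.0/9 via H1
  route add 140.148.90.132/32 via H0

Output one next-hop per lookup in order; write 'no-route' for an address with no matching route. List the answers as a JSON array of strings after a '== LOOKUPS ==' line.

Trace:
  add 140.148.90.0/24 -> H0 at depth 24
  add 0.0.0.0/0 -> H2 at depth 0
  add 0.0.0.0/0 -> H2 at depth 0
  ? 125.224.191.39  path d0:H2  best=H2
  add 213.64.0.0/12 -> H3 at depth 12
  add 213.69.144.0/20 -> H0 at depth 20
  ? 140.148.90.36  path d0:H2→d1:-→d2:-→d3:-→d4:-→d5:-→d6:-→d7:-→d8:-→d9:-→d10:-→d11:-→d12:-→d13:-→d14:-→d15:-→d16:-→d17:-→d18:-→d19:-→d20:-→d21:-→d22:-→d23:-→d24:H0  best=H0
  ? 140.148.90.6  path d0:H2→d1:-→d2:-→d3:-→d4:-→d5:-→d6:-→d7:-→d8:-→d9:-→d10:-→d11:-→d12:-→d13:-→d14:-→d15:-→d16:-→d17:-→d18:-→d19:-→d20:-→d21:-→d22:-→d23:-→d24:H0  best=H0
  add 131.179.146.80/28 -> H0 at depth 28
  ? 131.179.146.87  path d0:H2→d1:-→d2:-→d3:-→d4:-→d5:-→d6:-→d7:-→d8:-→d9:-→d10:-→d11:-→d12:-→d13:-→d14:-→d15:-→d16:-→d17:-→d18:-→d19:-→d20:-→d21:-→d22:-→d23:-→d24:-→d25:-→d26:-→d27:-→d28:H0  best=H0
  - 213.69.144.0/20 clear@20
  add 0.0.0.0/0 -> H4 at depth 0
  - 213.64.0.0/12 clear@12
  ? 131.179.146.94  path d0:H4→d1:-→d2:-→d3:-→d4:-→d5:-→d6:-→d7:-→d8:-→d9:-→d10:-→d11:-→d12:-→d13:-→d14:-→d15:-→d16:-→d17:-→d18:-→d19:-→d20:-→d21:-→d22:-→d23:-→d24:-→d25:-→d26:-→d27:-→d28:H0  best=H0
  add 0.0.0.0/0 -> H1 at depth 0
  add 131.176.0.0/12 -> H2 at depth 12
  ? 149.22.114.11  path d0:H1→d1:-→d2:-→d3:-  best=H1
  ? 131.176.0.0  path d0:H1→d1:-→d2:-→d3:-→d4:-→d5:-→d6:-→d7:-→d8:-→d9:-→d10:-→d11:-→d12:H2→d13:-→d14:-  best=H2
  ? 131.179.146.80  path d0:H1→d1:-→d2:-→d3:-→d4:-→d5:-→d6:-→d7:-→d8:-→d9:-→d10:-→d11:-→d12:H2→d13:-→d14:-→d15:-→d16:-→d17:-→d18:-→d19:-→d20:-→d21:-→d22:-→d23:-→d24:-→d25:-→d26:-→d27:-→d28:H0  best=H0
  ? 131.179.146.89  path d0:H1→d1:-→d2:-→d3:-→d4:-→d5:-→d6:-→d7:-→d8:-→d9:-→d10:-→d11:-→d12:H2→d13:-→d14:-→d15:-→d16:-→d17:-→d18:-→d19:-→d20:-→d21:-→d22:-→d23:-→d24:-→d25:-→d26:-→d27:-→d28:H0  best=H0
  add 131.179.0.0/16 -> H2 at depth 16
  - 131.179.0.0/16 clear@16
  add 213.0.0.0/9 -> H1 at depth 9
  add 140.148.90.132/32 -> H0 at depth 32

== LOOKUPS ==
["H2","H0","H0","H0","H0","H1","H2","H0","H0"]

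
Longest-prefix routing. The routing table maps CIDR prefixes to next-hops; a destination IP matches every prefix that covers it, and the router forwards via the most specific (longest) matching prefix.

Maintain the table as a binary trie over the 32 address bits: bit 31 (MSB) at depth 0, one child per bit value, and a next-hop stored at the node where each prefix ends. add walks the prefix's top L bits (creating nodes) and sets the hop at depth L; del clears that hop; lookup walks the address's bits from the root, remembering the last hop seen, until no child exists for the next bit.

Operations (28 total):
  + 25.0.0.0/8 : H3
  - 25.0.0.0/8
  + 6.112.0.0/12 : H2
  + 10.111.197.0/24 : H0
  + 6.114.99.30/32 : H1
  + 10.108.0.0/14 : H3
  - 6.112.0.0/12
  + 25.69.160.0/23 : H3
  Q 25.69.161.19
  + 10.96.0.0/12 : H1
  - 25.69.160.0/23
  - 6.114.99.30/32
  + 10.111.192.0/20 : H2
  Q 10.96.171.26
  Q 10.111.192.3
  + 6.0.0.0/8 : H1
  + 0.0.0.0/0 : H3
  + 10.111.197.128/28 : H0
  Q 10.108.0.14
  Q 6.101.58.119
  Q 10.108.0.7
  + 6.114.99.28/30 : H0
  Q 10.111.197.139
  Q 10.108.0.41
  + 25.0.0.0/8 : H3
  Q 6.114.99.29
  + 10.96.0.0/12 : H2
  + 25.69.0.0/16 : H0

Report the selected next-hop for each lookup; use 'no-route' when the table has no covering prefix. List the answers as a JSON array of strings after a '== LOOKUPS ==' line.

Apply in order:
  + 25.0.0.0/8 (H3) depth=8
  - 25.0.0.0/8 clear@8
  + 6.112.0.0/12 (H2) depth=12
  + 10.111.197.0/24 (H0) depth=24
  + 6.114.99.30/32 (H1) depth=32
  + 10.108.0.0/14 (H3) depth=14
  - 6.112.0.0/12 clear@12
  + 25.69.160.0/23 (H3) depth=23
  lookup 25.69.161.19: bits 00011001010001011010000 walk d0:-→d1:-→d2:-→d3:-→d4:-→d5:-→d6:-→d7:-→d8:-→d9:-→d10:-→d11:-→d12:-→d13:-→d14:-→d15:-→d16:-→d17:-→d18:-→d19:-→d20:-→d21:-→d22:-→d23:H3 -> H3
  + 10.96.0.0/12 (H1) depth=12
  - 25.69.160.0/23 clear@23
  - 6.114.99.30/32 clear@32
  + 10.111.192.0/20 (H2) depth=20
  lookup 10.96.171.26: bits 000010100110 walk d0:-→d1:-→d2:-→d3:-→d4:-→d5:-→d6:-→d7:-→d8:-→d9:-→d10:-→d11:-→d12:H1 -> H1
  lookup 10.111.192.3: bits 000010100110111111000 walk d0:-→d1:-→d2:-→d3:-→d4:-→d5:-→d6:-→d7:-→d8:-→d9:-→d10:-→d11:-→d12:H1→d13:-→d14:H3→d15:-→d16:-→d17:-→d18:-→d19:-→d20:H2→d21:- -> H2
  + 6.0.0.0/8 (H1) depth=8
  + 0.0.0.0/0 (H3) depth=0
  + 10.111.197.128/28 (H0) depth=28
  lookup 10.108.0.14: bits 00001010011011 walk d0:H3→d1:-→d2:-→d3:-→d4:-→d5:-→d6:-→d7:-→d8:-→d9:-→d10:-→d11:-→d12:H1→d13:-→d14:H3 -> H3
  lookup 6.101.58.119: bits 00000110011 walk d0:H3→d1:-→d2:-→d3:-→d4:-→d5:-→d6:-→d7:-→d8:H1→d9:-→d10:-→d11:- -> H1
  lookup 10.108.0.7: bits 00001010011011 walk d0:H3→d1:-→d2:-→d3:-→d4:-→d5:-→d6:-→d7:-→d8:-→d9:-→d10:-→d11:-→d12:H1→d13:-→d14:H3 -> H3
  + 6.114.99.28/30 (H0) depth=30
  lookup 10.111.197.139: bits 0000101001101111110001011000 walk d0:H3→d1:-→d2:-→d3:-→d4:-→d5:-→d6:-→d7:-→d8:-→d9:-→d10:-→d11:-→d12:H1→d13:-→d14:H3→d15:-→d16:-→d17:-→d18:-→d19:-→d20:H2→d21:-→d22:-→d23:-→d24:H0→d25:-→d26:-→d27:-→d28:H0 -> H0
  lookup 10.108.0.41: bits 00001010011011 walk d0:H3→d1:-→d2:-→d3:-→d4:-→d5:-→d6:-→d7:-→d8:-→d9:-→d10:-→d11:-→d12:H1→d13:-→d14:H3 -> H3
  + 25.0.0.0/8 (H3) depth=8
  lookup 6.114.99.29: bits 000001100111001001100011000111 walk d0:H3→d1:-→d2:-→d3:-→d4:-→d5:-→d6:-→d7:-→d8:H1→d9:-→d10:-→d11:-→d12:-→d13:-→d14:-→d15:-→d16:-→d17:-→d18:-→d19:-→d20:-→d21:-→d22:-→d23:-→d24:-→d25:-→d26:-→d27:-→d28:-→d29:-→d30:H0 -> H0
  + 10.96.0.0/12 (H2) depth=12
  + 25.69.0.0/16 (H0) depth=16

== LOOKUPS ==
["H3","H1","H2","H3","H1","H3","H0","H3","H0"]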